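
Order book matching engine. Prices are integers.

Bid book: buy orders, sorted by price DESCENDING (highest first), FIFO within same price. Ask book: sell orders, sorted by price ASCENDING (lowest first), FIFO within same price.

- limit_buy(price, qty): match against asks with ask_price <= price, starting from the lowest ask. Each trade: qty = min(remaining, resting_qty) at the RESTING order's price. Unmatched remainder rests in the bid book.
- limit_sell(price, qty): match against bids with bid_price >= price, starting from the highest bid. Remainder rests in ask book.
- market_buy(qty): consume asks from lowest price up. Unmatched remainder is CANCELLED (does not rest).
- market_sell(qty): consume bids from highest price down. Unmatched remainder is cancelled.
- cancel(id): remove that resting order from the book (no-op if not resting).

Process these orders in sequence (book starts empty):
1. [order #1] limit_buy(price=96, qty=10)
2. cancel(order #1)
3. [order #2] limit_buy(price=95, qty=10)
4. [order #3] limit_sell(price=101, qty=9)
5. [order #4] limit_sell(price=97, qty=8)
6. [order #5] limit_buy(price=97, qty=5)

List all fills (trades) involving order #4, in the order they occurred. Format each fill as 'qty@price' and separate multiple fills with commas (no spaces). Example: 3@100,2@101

Answer: 5@97

Derivation:
After op 1 [order #1] limit_buy(price=96, qty=10): fills=none; bids=[#1:10@96] asks=[-]
After op 2 cancel(order #1): fills=none; bids=[-] asks=[-]
After op 3 [order #2] limit_buy(price=95, qty=10): fills=none; bids=[#2:10@95] asks=[-]
After op 4 [order #3] limit_sell(price=101, qty=9): fills=none; bids=[#2:10@95] asks=[#3:9@101]
After op 5 [order #4] limit_sell(price=97, qty=8): fills=none; bids=[#2:10@95] asks=[#4:8@97 #3:9@101]
After op 6 [order #5] limit_buy(price=97, qty=5): fills=#5x#4:5@97; bids=[#2:10@95] asks=[#4:3@97 #3:9@101]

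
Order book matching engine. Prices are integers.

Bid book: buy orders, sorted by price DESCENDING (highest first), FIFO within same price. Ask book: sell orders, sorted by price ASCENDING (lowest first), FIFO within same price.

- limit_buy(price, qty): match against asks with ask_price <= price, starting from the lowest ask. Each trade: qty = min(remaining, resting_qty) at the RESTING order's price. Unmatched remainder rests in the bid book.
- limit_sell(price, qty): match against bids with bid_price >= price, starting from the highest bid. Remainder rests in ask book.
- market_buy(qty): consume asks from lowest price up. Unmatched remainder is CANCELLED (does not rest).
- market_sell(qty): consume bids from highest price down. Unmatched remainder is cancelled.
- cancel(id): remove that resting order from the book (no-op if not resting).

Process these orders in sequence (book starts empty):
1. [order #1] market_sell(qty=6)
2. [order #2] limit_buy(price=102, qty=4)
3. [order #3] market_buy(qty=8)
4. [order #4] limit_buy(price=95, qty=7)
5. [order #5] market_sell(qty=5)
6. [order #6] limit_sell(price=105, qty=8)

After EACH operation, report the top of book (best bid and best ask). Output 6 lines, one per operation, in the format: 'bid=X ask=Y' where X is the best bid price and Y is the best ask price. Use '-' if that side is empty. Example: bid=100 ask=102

After op 1 [order #1] market_sell(qty=6): fills=none; bids=[-] asks=[-]
After op 2 [order #2] limit_buy(price=102, qty=4): fills=none; bids=[#2:4@102] asks=[-]
After op 3 [order #3] market_buy(qty=8): fills=none; bids=[#2:4@102] asks=[-]
After op 4 [order #4] limit_buy(price=95, qty=7): fills=none; bids=[#2:4@102 #4:7@95] asks=[-]
After op 5 [order #5] market_sell(qty=5): fills=#2x#5:4@102 #4x#5:1@95; bids=[#4:6@95] asks=[-]
After op 6 [order #6] limit_sell(price=105, qty=8): fills=none; bids=[#4:6@95] asks=[#6:8@105]

Answer: bid=- ask=-
bid=102 ask=-
bid=102 ask=-
bid=102 ask=-
bid=95 ask=-
bid=95 ask=105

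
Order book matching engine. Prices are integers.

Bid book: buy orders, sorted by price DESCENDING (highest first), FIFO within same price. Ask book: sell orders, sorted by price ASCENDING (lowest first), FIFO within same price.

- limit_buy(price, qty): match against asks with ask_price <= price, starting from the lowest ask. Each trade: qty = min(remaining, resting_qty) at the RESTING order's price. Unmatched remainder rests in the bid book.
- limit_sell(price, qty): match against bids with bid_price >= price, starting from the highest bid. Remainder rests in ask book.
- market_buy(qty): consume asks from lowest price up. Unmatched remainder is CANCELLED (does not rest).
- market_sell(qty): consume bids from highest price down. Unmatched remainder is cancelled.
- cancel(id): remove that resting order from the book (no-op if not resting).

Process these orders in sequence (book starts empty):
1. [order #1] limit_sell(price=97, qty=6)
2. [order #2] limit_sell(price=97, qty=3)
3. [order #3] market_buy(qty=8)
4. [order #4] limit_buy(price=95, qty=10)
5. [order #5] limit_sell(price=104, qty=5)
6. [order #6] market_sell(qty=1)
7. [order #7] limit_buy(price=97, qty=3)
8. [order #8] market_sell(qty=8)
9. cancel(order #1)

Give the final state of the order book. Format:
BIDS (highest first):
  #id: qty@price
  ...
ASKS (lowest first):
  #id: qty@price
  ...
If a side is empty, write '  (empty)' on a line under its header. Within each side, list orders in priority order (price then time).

After op 1 [order #1] limit_sell(price=97, qty=6): fills=none; bids=[-] asks=[#1:6@97]
After op 2 [order #2] limit_sell(price=97, qty=3): fills=none; bids=[-] asks=[#1:6@97 #2:3@97]
After op 3 [order #3] market_buy(qty=8): fills=#3x#1:6@97 #3x#2:2@97; bids=[-] asks=[#2:1@97]
After op 4 [order #4] limit_buy(price=95, qty=10): fills=none; bids=[#4:10@95] asks=[#2:1@97]
After op 5 [order #5] limit_sell(price=104, qty=5): fills=none; bids=[#4:10@95] asks=[#2:1@97 #5:5@104]
After op 6 [order #6] market_sell(qty=1): fills=#4x#6:1@95; bids=[#4:9@95] asks=[#2:1@97 #5:5@104]
After op 7 [order #7] limit_buy(price=97, qty=3): fills=#7x#2:1@97; bids=[#7:2@97 #4:9@95] asks=[#5:5@104]
After op 8 [order #8] market_sell(qty=8): fills=#7x#8:2@97 #4x#8:6@95; bids=[#4:3@95] asks=[#5:5@104]
After op 9 cancel(order #1): fills=none; bids=[#4:3@95] asks=[#5:5@104]

Answer: BIDS (highest first):
  #4: 3@95
ASKS (lowest first):
  #5: 5@104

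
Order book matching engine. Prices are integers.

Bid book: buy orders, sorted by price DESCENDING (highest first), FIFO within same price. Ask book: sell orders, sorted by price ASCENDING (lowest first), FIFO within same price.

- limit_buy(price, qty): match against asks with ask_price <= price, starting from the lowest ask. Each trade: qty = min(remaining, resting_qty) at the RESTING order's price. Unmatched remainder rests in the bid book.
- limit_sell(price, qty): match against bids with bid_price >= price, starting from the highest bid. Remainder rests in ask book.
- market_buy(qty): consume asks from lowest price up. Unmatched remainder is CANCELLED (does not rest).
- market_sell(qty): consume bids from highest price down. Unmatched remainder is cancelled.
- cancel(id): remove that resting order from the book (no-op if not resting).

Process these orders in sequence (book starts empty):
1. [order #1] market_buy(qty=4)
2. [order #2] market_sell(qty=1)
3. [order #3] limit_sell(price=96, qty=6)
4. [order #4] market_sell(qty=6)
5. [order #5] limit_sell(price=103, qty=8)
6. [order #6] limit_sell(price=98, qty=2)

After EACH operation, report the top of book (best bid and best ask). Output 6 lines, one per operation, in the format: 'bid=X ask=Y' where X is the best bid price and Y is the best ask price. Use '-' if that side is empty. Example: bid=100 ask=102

After op 1 [order #1] market_buy(qty=4): fills=none; bids=[-] asks=[-]
After op 2 [order #2] market_sell(qty=1): fills=none; bids=[-] asks=[-]
After op 3 [order #3] limit_sell(price=96, qty=6): fills=none; bids=[-] asks=[#3:6@96]
After op 4 [order #4] market_sell(qty=6): fills=none; bids=[-] asks=[#3:6@96]
After op 5 [order #5] limit_sell(price=103, qty=8): fills=none; bids=[-] asks=[#3:6@96 #5:8@103]
After op 6 [order #6] limit_sell(price=98, qty=2): fills=none; bids=[-] asks=[#3:6@96 #6:2@98 #5:8@103]

Answer: bid=- ask=-
bid=- ask=-
bid=- ask=96
bid=- ask=96
bid=- ask=96
bid=- ask=96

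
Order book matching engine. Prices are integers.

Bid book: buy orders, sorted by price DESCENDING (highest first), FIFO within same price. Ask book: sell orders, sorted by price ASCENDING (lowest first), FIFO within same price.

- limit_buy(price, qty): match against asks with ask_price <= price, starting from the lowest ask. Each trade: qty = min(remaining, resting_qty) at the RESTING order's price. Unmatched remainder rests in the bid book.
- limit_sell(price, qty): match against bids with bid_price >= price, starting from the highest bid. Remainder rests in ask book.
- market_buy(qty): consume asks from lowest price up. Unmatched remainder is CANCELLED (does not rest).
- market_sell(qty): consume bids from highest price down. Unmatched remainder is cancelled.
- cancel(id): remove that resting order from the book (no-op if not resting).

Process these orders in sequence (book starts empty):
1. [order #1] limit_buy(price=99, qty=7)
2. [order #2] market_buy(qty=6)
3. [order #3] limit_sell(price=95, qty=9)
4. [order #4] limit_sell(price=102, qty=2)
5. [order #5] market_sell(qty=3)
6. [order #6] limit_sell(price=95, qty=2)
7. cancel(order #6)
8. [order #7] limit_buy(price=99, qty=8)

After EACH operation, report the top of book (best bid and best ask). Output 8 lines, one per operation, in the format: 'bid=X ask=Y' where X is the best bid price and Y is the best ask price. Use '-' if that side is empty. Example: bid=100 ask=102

Answer: bid=99 ask=-
bid=99 ask=-
bid=- ask=95
bid=- ask=95
bid=- ask=95
bid=- ask=95
bid=- ask=95
bid=99 ask=102

Derivation:
After op 1 [order #1] limit_buy(price=99, qty=7): fills=none; bids=[#1:7@99] asks=[-]
After op 2 [order #2] market_buy(qty=6): fills=none; bids=[#1:7@99] asks=[-]
After op 3 [order #3] limit_sell(price=95, qty=9): fills=#1x#3:7@99; bids=[-] asks=[#3:2@95]
After op 4 [order #4] limit_sell(price=102, qty=2): fills=none; bids=[-] asks=[#3:2@95 #4:2@102]
After op 5 [order #5] market_sell(qty=3): fills=none; bids=[-] asks=[#3:2@95 #4:2@102]
After op 6 [order #6] limit_sell(price=95, qty=2): fills=none; bids=[-] asks=[#3:2@95 #6:2@95 #4:2@102]
After op 7 cancel(order #6): fills=none; bids=[-] asks=[#3:2@95 #4:2@102]
After op 8 [order #7] limit_buy(price=99, qty=8): fills=#7x#3:2@95; bids=[#7:6@99] asks=[#4:2@102]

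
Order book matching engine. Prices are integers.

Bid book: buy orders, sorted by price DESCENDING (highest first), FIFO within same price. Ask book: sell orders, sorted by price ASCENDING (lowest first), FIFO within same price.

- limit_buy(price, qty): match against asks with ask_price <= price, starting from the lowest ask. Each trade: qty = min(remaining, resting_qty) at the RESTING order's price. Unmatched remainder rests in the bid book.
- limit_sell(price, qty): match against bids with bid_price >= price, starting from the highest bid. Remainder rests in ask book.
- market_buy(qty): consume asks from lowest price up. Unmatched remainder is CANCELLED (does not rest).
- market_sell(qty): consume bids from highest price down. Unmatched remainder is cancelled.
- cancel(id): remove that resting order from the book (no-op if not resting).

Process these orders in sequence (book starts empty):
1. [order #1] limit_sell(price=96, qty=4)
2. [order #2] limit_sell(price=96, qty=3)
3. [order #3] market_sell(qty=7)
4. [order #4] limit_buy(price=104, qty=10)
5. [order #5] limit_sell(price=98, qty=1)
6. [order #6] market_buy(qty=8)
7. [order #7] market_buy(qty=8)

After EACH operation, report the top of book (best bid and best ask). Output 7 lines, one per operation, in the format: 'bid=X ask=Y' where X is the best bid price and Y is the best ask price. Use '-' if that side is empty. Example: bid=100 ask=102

Answer: bid=- ask=96
bid=- ask=96
bid=- ask=96
bid=104 ask=-
bid=104 ask=-
bid=104 ask=-
bid=104 ask=-

Derivation:
After op 1 [order #1] limit_sell(price=96, qty=4): fills=none; bids=[-] asks=[#1:4@96]
After op 2 [order #2] limit_sell(price=96, qty=3): fills=none; bids=[-] asks=[#1:4@96 #2:3@96]
After op 3 [order #3] market_sell(qty=7): fills=none; bids=[-] asks=[#1:4@96 #2:3@96]
After op 4 [order #4] limit_buy(price=104, qty=10): fills=#4x#1:4@96 #4x#2:3@96; bids=[#4:3@104] asks=[-]
After op 5 [order #5] limit_sell(price=98, qty=1): fills=#4x#5:1@104; bids=[#4:2@104] asks=[-]
After op 6 [order #6] market_buy(qty=8): fills=none; bids=[#4:2@104] asks=[-]
After op 7 [order #7] market_buy(qty=8): fills=none; bids=[#4:2@104] asks=[-]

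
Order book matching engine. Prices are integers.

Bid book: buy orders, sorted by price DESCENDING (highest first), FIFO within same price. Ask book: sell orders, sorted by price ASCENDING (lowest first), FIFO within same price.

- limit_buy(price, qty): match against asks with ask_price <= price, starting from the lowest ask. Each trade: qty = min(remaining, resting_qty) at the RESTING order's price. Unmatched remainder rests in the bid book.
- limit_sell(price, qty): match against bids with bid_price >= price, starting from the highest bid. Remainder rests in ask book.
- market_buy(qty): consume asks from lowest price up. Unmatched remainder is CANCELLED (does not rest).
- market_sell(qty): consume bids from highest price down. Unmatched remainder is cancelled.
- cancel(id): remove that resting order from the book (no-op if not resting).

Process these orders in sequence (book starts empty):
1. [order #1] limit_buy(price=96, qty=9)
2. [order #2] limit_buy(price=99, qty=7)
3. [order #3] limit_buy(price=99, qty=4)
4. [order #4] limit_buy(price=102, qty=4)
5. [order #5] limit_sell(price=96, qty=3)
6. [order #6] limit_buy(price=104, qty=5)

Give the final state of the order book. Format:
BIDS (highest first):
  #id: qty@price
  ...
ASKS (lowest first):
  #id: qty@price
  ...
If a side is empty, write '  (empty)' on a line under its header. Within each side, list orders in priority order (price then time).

Answer: BIDS (highest first):
  #6: 5@104
  #4: 1@102
  #2: 7@99
  #3: 4@99
  #1: 9@96
ASKS (lowest first):
  (empty)

Derivation:
After op 1 [order #1] limit_buy(price=96, qty=9): fills=none; bids=[#1:9@96] asks=[-]
After op 2 [order #2] limit_buy(price=99, qty=7): fills=none; bids=[#2:7@99 #1:9@96] asks=[-]
After op 3 [order #3] limit_buy(price=99, qty=4): fills=none; bids=[#2:7@99 #3:4@99 #1:9@96] asks=[-]
After op 4 [order #4] limit_buy(price=102, qty=4): fills=none; bids=[#4:4@102 #2:7@99 #3:4@99 #1:9@96] asks=[-]
After op 5 [order #5] limit_sell(price=96, qty=3): fills=#4x#5:3@102; bids=[#4:1@102 #2:7@99 #3:4@99 #1:9@96] asks=[-]
After op 6 [order #6] limit_buy(price=104, qty=5): fills=none; bids=[#6:5@104 #4:1@102 #2:7@99 #3:4@99 #1:9@96] asks=[-]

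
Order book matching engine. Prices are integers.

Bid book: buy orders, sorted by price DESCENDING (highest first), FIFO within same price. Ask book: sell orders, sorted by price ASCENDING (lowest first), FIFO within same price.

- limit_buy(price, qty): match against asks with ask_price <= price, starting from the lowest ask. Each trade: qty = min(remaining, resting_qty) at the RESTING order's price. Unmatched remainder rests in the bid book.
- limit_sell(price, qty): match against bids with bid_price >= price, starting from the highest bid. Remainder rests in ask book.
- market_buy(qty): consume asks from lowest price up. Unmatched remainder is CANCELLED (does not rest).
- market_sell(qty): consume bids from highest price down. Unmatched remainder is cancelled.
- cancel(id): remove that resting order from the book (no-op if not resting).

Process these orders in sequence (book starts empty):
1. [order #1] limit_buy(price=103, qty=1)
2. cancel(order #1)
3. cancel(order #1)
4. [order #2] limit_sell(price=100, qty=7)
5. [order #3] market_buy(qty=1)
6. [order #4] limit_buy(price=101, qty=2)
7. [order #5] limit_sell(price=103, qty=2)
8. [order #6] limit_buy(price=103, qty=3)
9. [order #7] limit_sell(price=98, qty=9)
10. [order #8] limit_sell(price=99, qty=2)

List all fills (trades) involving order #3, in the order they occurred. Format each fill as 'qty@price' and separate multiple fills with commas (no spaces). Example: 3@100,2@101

Answer: 1@100

Derivation:
After op 1 [order #1] limit_buy(price=103, qty=1): fills=none; bids=[#1:1@103] asks=[-]
After op 2 cancel(order #1): fills=none; bids=[-] asks=[-]
After op 3 cancel(order #1): fills=none; bids=[-] asks=[-]
After op 4 [order #2] limit_sell(price=100, qty=7): fills=none; bids=[-] asks=[#2:7@100]
After op 5 [order #3] market_buy(qty=1): fills=#3x#2:1@100; bids=[-] asks=[#2:6@100]
After op 6 [order #4] limit_buy(price=101, qty=2): fills=#4x#2:2@100; bids=[-] asks=[#2:4@100]
After op 7 [order #5] limit_sell(price=103, qty=2): fills=none; bids=[-] asks=[#2:4@100 #5:2@103]
After op 8 [order #6] limit_buy(price=103, qty=3): fills=#6x#2:3@100; bids=[-] asks=[#2:1@100 #5:2@103]
After op 9 [order #7] limit_sell(price=98, qty=9): fills=none; bids=[-] asks=[#7:9@98 #2:1@100 #5:2@103]
After op 10 [order #8] limit_sell(price=99, qty=2): fills=none; bids=[-] asks=[#7:9@98 #8:2@99 #2:1@100 #5:2@103]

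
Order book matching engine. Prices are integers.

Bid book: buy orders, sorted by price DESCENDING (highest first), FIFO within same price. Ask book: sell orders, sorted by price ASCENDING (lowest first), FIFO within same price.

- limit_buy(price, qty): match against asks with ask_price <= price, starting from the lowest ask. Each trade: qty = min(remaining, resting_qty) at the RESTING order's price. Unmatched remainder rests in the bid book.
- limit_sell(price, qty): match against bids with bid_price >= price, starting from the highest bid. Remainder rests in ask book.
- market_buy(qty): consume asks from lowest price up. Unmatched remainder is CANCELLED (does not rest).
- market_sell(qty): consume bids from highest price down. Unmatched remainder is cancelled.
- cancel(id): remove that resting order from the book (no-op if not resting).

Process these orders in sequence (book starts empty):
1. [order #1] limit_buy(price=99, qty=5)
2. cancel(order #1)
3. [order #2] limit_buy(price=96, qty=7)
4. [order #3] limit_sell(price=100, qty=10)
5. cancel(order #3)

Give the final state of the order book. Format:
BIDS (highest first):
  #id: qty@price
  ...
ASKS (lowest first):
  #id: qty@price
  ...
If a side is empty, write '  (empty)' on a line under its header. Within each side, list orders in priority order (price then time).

After op 1 [order #1] limit_buy(price=99, qty=5): fills=none; bids=[#1:5@99] asks=[-]
After op 2 cancel(order #1): fills=none; bids=[-] asks=[-]
After op 3 [order #2] limit_buy(price=96, qty=7): fills=none; bids=[#2:7@96] asks=[-]
After op 4 [order #3] limit_sell(price=100, qty=10): fills=none; bids=[#2:7@96] asks=[#3:10@100]
After op 5 cancel(order #3): fills=none; bids=[#2:7@96] asks=[-]

Answer: BIDS (highest first):
  #2: 7@96
ASKS (lowest first):
  (empty)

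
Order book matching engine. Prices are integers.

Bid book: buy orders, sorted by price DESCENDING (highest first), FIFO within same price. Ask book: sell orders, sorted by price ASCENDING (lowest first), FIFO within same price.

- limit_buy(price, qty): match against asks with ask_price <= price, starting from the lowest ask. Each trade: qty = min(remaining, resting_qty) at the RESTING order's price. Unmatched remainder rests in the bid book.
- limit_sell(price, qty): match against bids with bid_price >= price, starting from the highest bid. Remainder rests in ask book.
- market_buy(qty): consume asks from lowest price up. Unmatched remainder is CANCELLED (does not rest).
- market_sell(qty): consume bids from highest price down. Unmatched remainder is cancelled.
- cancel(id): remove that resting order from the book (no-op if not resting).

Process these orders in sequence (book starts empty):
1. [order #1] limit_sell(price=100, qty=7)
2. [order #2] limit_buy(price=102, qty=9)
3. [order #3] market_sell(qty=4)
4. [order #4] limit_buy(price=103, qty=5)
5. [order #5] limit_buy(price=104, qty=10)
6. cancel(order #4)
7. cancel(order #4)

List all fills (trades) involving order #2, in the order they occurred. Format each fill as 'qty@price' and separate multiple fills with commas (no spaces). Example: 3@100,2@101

After op 1 [order #1] limit_sell(price=100, qty=7): fills=none; bids=[-] asks=[#1:7@100]
After op 2 [order #2] limit_buy(price=102, qty=9): fills=#2x#1:7@100; bids=[#2:2@102] asks=[-]
After op 3 [order #3] market_sell(qty=4): fills=#2x#3:2@102; bids=[-] asks=[-]
After op 4 [order #4] limit_buy(price=103, qty=5): fills=none; bids=[#4:5@103] asks=[-]
After op 5 [order #5] limit_buy(price=104, qty=10): fills=none; bids=[#5:10@104 #4:5@103] asks=[-]
After op 6 cancel(order #4): fills=none; bids=[#5:10@104] asks=[-]
After op 7 cancel(order #4): fills=none; bids=[#5:10@104] asks=[-]

Answer: 7@100,2@102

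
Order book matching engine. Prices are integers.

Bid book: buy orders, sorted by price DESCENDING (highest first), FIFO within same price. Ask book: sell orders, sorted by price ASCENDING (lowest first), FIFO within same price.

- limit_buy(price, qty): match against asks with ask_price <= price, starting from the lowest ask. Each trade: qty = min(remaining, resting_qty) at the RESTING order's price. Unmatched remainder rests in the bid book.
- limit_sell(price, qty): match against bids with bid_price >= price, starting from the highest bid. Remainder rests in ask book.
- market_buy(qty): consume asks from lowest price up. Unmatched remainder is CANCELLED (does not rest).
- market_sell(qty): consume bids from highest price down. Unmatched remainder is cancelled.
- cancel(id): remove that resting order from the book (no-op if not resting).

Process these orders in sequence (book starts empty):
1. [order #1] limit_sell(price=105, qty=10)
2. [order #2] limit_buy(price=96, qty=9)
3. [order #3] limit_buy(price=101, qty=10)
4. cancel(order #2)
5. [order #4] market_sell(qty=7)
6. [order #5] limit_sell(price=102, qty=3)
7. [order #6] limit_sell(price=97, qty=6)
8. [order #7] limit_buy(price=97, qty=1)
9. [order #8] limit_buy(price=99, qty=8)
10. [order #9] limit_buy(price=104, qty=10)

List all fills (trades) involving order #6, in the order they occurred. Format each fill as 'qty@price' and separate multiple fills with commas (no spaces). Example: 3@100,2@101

Answer: 3@101,1@97,2@97

Derivation:
After op 1 [order #1] limit_sell(price=105, qty=10): fills=none; bids=[-] asks=[#1:10@105]
After op 2 [order #2] limit_buy(price=96, qty=9): fills=none; bids=[#2:9@96] asks=[#1:10@105]
After op 3 [order #3] limit_buy(price=101, qty=10): fills=none; bids=[#3:10@101 #2:9@96] asks=[#1:10@105]
After op 4 cancel(order #2): fills=none; bids=[#3:10@101] asks=[#1:10@105]
After op 5 [order #4] market_sell(qty=7): fills=#3x#4:7@101; bids=[#3:3@101] asks=[#1:10@105]
After op 6 [order #5] limit_sell(price=102, qty=3): fills=none; bids=[#3:3@101] asks=[#5:3@102 #1:10@105]
After op 7 [order #6] limit_sell(price=97, qty=6): fills=#3x#6:3@101; bids=[-] asks=[#6:3@97 #5:3@102 #1:10@105]
After op 8 [order #7] limit_buy(price=97, qty=1): fills=#7x#6:1@97; bids=[-] asks=[#6:2@97 #5:3@102 #1:10@105]
After op 9 [order #8] limit_buy(price=99, qty=8): fills=#8x#6:2@97; bids=[#8:6@99] asks=[#5:3@102 #1:10@105]
After op 10 [order #9] limit_buy(price=104, qty=10): fills=#9x#5:3@102; bids=[#9:7@104 #8:6@99] asks=[#1:10@105]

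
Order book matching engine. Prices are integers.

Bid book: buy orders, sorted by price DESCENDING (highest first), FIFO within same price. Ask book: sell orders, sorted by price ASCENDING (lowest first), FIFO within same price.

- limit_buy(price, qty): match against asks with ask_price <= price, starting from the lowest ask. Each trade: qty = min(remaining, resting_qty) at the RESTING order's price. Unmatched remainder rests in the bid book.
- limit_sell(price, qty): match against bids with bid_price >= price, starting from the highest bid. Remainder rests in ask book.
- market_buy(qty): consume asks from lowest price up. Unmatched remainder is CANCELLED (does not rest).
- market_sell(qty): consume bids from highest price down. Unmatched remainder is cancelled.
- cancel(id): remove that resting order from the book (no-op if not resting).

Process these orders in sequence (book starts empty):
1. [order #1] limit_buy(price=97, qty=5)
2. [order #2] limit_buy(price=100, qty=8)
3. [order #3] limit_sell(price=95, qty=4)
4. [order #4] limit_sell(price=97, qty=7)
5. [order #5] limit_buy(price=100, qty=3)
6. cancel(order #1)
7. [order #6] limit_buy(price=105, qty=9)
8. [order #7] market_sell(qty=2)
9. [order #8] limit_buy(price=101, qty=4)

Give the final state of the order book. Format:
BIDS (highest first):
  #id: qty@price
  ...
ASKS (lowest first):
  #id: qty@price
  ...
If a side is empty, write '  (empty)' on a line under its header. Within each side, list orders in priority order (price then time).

After op 1 [order #1] limit_buy(price=97, qty=5): fills=none; bids=[#1:5@97] asks=[-]
After op 2 [order #2] limit_buy(price=100, qty=8): fills=none; bids=[#2:8@100 #1:5@97] asks=[-]
After op 3 [order #3] limit_sell(price=95, qty=4): fills=#2x#3:4@100; bids=[#2:4@100 #1:5@97] asks=[-]
After op 4 [order #4] limit_sell(price=97, qty=7): fills=#2x#4:4@100 #1x#4:3@97; bids=[#1:2@97] asks=[-]
After op 5 [order #5] limit_buy(price=100, qty=3): fills=none; bids=[#5:3@100 #1:2@97] asks=[-]
After op 6 cancel(order #1): fills=none; bids=[#5:3@100] asks=[-]
After op 7 [order #6] limit_buy(price=105, qty=9): fills=none; bids=[#6:9@105 #5:3@100] asks=[-]
After op 8 [order #7] market_sell(qty=2): fills=#6x#7:2@105; bids=[#6:7@105 #5:3@100] asks=[-]
After op 9 [order #8] limit_buy(price=101, qty=4): fills=none; bids=[#6:7@105 #8:4@101 #5:3@100] asks=[-]

Answer: BIDS (highest first):
  #6: 7@105
  #8: 4@101
  #5: 3@100
ASKS (lowest first):
  (empty)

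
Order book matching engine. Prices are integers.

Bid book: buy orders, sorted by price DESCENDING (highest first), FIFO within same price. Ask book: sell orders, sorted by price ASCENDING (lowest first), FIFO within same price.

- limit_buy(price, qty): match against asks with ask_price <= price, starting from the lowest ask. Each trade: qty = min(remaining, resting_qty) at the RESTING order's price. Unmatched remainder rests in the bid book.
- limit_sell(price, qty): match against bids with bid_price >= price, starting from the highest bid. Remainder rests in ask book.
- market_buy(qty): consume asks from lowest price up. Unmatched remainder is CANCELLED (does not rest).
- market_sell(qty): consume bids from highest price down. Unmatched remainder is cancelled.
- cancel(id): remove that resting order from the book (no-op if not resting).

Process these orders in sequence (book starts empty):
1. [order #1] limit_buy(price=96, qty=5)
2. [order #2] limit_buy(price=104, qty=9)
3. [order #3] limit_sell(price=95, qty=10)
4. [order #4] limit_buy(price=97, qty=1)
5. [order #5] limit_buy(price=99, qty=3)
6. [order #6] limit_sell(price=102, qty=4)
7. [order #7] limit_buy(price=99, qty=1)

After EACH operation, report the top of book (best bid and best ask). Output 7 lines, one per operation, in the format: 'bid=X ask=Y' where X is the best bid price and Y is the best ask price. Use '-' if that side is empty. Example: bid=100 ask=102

Answer: bid=96 ask=-
bid=104 ask=-
bid=96 ask=-
bid=97 ask=-
bid=99 ask=-
bid=99 ask=102
bid=99 ask=102

Derivation:
After op 1 [order #1] limit_buy(price=96, qty=5): fills=none; bids=[#1:5@96] asks=[-]
After op 2 [order #2] limit_buy(price=104, qty=9): fills=none; bids=[#2:9@104 #1:5@96] asks=[-]
After op 3 [order #3] limit_sell(price=95, qty=10): fills=#2x#3:9@104 #1x#3:1@96; bids=[#1:4@96] asks=[-]
After op 4 [order #4] limit_buy(price=97, qty=1): fills=none; bids=[#4:1@97 #1:4@96] asks=[-]
After op 5 [order #5] limit_buy(price=99, qty=3): fills=none; bids=[#5:3@99 #4:1@97 #1:4@96] asks=[-]
After op 6 [order #6] limit_sell(price=102, qty=4): fills=none; bids=[#5:3@99 #4:1@97 #1:4@96] asks=[#6:4@102]
After op 7 [order #7] limit_buy(price=99, qty=1): fills=none; bids=[#5:3@99 #7:1@99 #4:1@97 #1:4@96] asks=[#6:4@102]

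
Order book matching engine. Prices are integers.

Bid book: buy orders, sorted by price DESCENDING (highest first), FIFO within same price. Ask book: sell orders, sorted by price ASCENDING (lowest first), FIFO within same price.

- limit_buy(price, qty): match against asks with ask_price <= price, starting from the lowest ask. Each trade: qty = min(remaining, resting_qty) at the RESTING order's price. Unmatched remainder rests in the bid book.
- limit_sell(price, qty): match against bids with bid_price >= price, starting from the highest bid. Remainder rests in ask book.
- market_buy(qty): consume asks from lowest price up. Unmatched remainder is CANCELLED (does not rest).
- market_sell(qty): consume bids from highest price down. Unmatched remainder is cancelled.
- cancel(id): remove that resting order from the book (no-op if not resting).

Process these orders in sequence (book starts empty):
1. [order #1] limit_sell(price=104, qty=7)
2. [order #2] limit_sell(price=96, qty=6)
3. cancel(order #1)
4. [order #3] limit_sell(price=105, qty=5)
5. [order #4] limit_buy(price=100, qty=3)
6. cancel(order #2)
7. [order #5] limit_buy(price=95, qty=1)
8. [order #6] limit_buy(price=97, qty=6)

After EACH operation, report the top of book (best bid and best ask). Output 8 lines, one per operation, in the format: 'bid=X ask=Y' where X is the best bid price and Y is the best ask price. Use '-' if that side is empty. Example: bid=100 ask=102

Answer: bid=- ask=104
bid=- ask=96
bid=- ask=96
bid=- ask=96
bid=- ask=96
bid=- ask=105
bid=95 ask=105
bid=97 ask=105

Derivation:
After op 1 [order #1] limit_sell(price=104, qty=7): fills=none; bids=[-] asks=[#1:7@104]
After op 2 [order #2] limit_sell(price=96, qty=6): fills=none; bids=[-] asks=[#2:6@96 #1:7@104]
After op 3 cancel(order #1): fills=none; bids=[-] asks=[#2:6@96]
After op 4 [order #3] limit_sell(price=105, qty=5): fills=none; bids=[-] asks=[#2:6@96 #3:5@105]
After op 5 [order #4] limit_buy(price=100, qty=3): fills=#4x#2:3@96; bids=[-] asks=[#2:3@96 #3:5@105]
After op 6 cancel(order #2): fills=none; bids=[-] asks=[#3:5@105]
After op 7 [order #5] limit_buy(price=95, qty=1): fills=none; bids=[#5:1@95] asks=[#3:5@105]
After op 8 [order #6] limit_buy(price=97, qty=6): fills=none; bids=[#6:6@97 #5:1@95] asks=[#3:5@105]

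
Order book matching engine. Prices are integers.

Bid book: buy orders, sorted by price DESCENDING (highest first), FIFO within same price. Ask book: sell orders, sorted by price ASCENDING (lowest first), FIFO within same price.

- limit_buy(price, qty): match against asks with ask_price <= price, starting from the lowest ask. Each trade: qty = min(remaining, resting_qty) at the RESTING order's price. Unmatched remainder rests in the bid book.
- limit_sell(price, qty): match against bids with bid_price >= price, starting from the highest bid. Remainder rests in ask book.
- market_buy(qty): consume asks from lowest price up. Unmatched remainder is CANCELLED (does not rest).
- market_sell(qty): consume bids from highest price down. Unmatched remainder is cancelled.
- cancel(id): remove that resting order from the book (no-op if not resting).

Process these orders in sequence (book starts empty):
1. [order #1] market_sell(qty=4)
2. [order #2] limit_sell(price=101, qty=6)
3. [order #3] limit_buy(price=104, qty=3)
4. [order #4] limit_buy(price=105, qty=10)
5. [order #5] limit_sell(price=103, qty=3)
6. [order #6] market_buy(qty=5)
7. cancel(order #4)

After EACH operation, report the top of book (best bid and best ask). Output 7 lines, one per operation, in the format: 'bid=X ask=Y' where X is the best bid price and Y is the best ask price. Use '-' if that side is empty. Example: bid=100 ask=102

Answer: bid=- ask=-
bid=- ask=101
bid=- ask=101
bid=105 ask=-
bid=105 ask=-
bid=105 ask=-
bid=- ask=-

Derivation:
After op 1 [order #1] market_sell(qty=4): fills=none; bids=[-] asks=[-]
After op 2 [order #2] limit_sell(price=101, qty=6): fills=none; bids=[-] asks=[#2:6@101]
After op 3 [order #3] limit_buy(price=104, qty=3): fills=#3x#2:3@101; bids=[-] asks=[#2:3@101]
After op 4 [order #4] limit_buy(price=105, qty=10): fills=#4x#2:3@101; bids=[#4:7@105] asks=[-]
After op 5 [order #5] limit_sell(price=103, qty=3): fills=#4x#5:3@105; bids=[#4:4@105] asks=[-]
After op 6 [order #6] market_buy(qty=5): fills=none; bids=[#4:4@105] asks=[-]
After op 7 cancel(order #4): fills=none; bids=[-] asks=[-]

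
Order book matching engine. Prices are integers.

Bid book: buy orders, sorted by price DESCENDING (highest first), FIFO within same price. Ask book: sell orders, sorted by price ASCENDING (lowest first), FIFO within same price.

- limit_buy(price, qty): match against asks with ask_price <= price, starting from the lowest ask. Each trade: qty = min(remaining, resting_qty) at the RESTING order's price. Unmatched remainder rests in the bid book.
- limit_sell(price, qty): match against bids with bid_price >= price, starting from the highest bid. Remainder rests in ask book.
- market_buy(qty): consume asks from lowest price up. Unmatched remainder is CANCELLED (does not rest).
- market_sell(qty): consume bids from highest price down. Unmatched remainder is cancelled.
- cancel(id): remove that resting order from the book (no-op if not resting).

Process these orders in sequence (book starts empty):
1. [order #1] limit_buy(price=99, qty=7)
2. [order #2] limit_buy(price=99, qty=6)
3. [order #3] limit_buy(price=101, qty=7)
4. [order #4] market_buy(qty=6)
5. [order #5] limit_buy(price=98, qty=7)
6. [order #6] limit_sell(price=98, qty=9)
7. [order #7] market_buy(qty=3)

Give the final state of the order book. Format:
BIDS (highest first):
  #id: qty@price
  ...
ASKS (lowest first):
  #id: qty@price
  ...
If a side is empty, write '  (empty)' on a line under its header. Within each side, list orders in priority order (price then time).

After op 1 [order #1] limit_buy(price=99, qty=7): fills=none; bids=[#1:7@99] asks=[-]
After op 2 [order #2] limit_buy(price=99, qty=6): fills=none; bids=[#1:7@99 #2:6@99] asks=[-]
After op 3 [order #3] limit_buy(price=101, qty=7): fills=none; bids=[#3:7@101 #1:7@99 #2:6@99] asks=[-]
After op 4 [order #4] market_buy(qty=6): fills=none; bids=[#3:7@101 #1:7@99 #2:6@99] asks=[-]
After op 5 [order #5] limit_buy(price=98, qty=7): fills=none; bids=[#3:7@101 #1:7@99 #2:6@99 #5:7@98] asks=[-]
After op 6 [order #6] limit_sell(price=98, qty=9): fills=#3x#6:7@101 #1x#6:2@99; bids=[#1:5@99 #2:6@99 #5:7@98] asks=[-]
After op 7 [order #7] market_buy(qty=3): fills=none; bids=[#1:5@99 #2:6@99 #5:7@98] asks=[-]

Answer: BIDS (highest first):
  #1: 5@99
  #2: 6@99
  #5: 7@98
ASKS (lowest first):
  (empty)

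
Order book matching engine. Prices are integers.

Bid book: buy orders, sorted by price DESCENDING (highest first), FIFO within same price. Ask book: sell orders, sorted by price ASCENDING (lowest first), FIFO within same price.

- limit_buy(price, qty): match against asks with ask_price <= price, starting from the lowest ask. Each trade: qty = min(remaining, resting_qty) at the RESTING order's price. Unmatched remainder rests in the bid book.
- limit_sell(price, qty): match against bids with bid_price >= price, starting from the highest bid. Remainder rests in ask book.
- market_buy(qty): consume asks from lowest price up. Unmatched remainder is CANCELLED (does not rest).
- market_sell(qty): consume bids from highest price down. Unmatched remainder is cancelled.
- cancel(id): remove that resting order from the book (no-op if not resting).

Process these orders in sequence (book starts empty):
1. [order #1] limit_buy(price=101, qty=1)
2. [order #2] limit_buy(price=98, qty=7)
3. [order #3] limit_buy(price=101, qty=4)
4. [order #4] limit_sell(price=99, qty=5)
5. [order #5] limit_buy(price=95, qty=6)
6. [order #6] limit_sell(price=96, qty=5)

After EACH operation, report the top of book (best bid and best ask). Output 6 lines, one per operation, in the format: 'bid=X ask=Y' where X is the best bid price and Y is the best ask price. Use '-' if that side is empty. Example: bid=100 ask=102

After op 1 [order #1] limit_buy(price=101, qty=1): fills=none; bids=[#1:1@101] asks=[-]
After op 2 [order #2] limit_buy(price=98, qty=7): fills=none; bids=[#1:1@101 #2:7@98] asks=[-]
After op 3 [order #3] limit_buy(price=101, qty=4): fills=none; bids=[#1:1@101 #3:4@101 #2:7@98] asks=[-]
After op 4 [order #4] limit_sell(price=99, qty=5): fills=#1x#4:1@101 #3x#4:4@101; bids=[#2:7@98] asks=[-]
After op 5 [order #5] limit_buy(price=95, qty=6): fills=none; bids=[#2:7@98 #5:6@95] asks=[-]
After op 6 [order #6] limit_sell(price=96, qty=5): fills=#2x#6:5@98; bids=[#2:2@98 #5:6@95] asks=[-]

Answer: bid=101 ask=-
bid=101 ask=-
bid=101 ask=-
bid=98 ask=-
bid=98 ask=-
bid=98 ask=-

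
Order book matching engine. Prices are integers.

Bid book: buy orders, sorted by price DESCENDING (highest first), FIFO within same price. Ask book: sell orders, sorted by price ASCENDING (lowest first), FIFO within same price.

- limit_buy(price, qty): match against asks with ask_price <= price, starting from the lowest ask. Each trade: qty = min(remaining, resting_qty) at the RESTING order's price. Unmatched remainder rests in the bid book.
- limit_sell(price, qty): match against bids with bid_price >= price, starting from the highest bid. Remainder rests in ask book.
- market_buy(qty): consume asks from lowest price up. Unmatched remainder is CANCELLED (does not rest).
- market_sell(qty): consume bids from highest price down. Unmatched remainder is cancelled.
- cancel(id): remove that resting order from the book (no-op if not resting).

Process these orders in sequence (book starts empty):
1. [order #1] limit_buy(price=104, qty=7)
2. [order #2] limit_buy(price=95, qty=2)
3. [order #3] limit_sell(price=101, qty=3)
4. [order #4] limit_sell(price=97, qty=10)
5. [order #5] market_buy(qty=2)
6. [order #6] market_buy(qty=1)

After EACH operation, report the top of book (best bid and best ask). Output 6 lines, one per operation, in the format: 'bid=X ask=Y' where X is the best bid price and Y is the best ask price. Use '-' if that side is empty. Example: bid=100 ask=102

After op 1 [order #1] limit_buy(price=104, qty=7): fills=none; bids=[#1:7@104] asks=[-]
After op 2 [order #2] limit_buy(price=95, qty=2): fills=none; bids=[#1:7@104 #2:2@95] asks=[-]
After op 3 [order #3] limit_sell(price=101, qty=3): fills=#1x#3:3@104; bids=[#1:4@104 #2:2@95] asks=[-]
After op 4 [order #4] limit_sell(price=97, qty=10): fills=#1x#4:4@104; bids=[#2:2@95] asks=[#4:6@97]
After op 5 [order #5] market_buy(qty=2): fills=#5x#4:2@97; bids=[#2:2@95] asks=[#4:4@97]
After op 6 [order #6] market_buy(qty=1): fills=#6x#4:1@97; bids=[#2:2@95] asks=[#4:3@97]

Answer: bid=104 ask=-
bid=104 ask=-
bid=104 ask=-
bid=95 ask=97
bid=95 ask=97
bid=95 ask=97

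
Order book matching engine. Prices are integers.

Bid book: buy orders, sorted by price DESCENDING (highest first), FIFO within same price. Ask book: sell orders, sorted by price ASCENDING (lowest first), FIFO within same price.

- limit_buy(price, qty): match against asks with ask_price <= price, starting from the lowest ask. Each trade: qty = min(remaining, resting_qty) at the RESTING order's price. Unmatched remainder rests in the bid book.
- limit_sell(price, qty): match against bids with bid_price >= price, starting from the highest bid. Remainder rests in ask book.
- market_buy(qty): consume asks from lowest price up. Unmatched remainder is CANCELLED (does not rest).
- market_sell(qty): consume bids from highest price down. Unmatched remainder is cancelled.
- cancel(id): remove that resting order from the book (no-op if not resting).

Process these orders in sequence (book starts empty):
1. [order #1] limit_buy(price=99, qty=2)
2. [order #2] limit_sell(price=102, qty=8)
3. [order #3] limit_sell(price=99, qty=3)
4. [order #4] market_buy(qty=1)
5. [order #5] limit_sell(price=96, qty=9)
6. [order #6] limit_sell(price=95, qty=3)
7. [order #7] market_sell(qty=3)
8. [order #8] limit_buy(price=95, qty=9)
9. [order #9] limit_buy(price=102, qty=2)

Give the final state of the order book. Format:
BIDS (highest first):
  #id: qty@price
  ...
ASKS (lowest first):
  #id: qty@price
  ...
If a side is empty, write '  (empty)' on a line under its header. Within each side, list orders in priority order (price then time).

After op 1 [order #1] limit_buy(price=99, qty=2): fills=none; bids=[#1:2@99] asks=[-]
After op 2 [order #2] limit_sell(price=102, qty=8): fills=none; bids=[#1:2@99] asks=[#2:8@102]
After op 3 [order #3] limit_sell(price=99, qty=3): fills=#1x#3:2@99; bids=[-] asks=[#3:1@99 #2:8@102]
After op 4 [order #4] market_buy(qty=1): fills=#4x#3:1@99; bids=[-] asks=[#2:8@102]
After op 5 [order #5] limit_sell(price=96, qty=9): fills=none; bids=[-] asks=[#5:9@96 #2:8@102]
After op 6 [order #6] limit_sell(price=95, qty=3): fills=none; bids=[-] asks=[#6:3@95 #5:9@96 #2:8@102]
After op 7 [order #7] market_sell(qty=3): fills=none; bids=[-] asks=[#6:3@95 #5:9@96 #2:8@102]
After op 8 [order #8] limit_buy(price=95, qty=9): fills=#8x#6:3@95; bids=[#8:6@95] asks=[#5:9@96 #2:8@102]
After op 9 [order #9] limit_buy(price=102, qty=2): fills=#9x#5:2@96; bids=[#8:6@95] asks=[#5:7@96 #2:8@102]

Answer: BIDS (highest first):
  #8: 6@95
ASKS (lowest first):
  #5: 7@96
  #2: 8@102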